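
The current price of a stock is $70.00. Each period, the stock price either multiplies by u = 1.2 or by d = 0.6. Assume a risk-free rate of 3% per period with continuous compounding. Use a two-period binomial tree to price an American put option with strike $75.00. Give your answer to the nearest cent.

Risk-neutral probability p = (e^0.03 − 0.6)/(1.2 − 0.6) = 0.4305/0.6000 = 0.7174
Terminal stock prices: S_uu = 100.8, S_ud = 50.4, S_dd = 25.2
Terminal payoffs (K − S): max(-25.8, 0) = 0, max(24.6, 0) = 24.6, max(49.8, 0) = 49.8
Node u (S = 84): continuation = e^(−0.03)·[0.7174·0.0000 + 0.2826·24.6000] = 6.7459; exercise value = 0.0000 ≤ continuation, so V_u = 6.7459
Node d (S = 42): continuation = e^(−0.03)·[0.7174·24.6000 + 0.2826·49.8000] = 30.7834; exercise value = 33.0000 > continuation, so V_d = 33.0000 (exercise)
Node 0 (S = 70): continuation = e^(−0.03)·[0.7174·6.7459 + 0.2826·33.0000] = 13.7461; exercise value = 5.0000 ≤ continuation, so V_0 = 13.7461

$13.75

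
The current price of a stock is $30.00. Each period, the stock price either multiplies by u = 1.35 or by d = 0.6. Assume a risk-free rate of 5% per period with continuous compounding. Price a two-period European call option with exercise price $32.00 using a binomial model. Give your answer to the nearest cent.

Risk-neutral probability p = (e^0.05 − 0.6)/(1.35 − 0.6) = 0.4513/0.7500 = 0.6017
Terminal stock prices: S_uu = 54.68, S_ud = 24.3, S_dd = 10.8
Terminal payoffs (S − K): max(22.68, 0) = 22.68, max(-7.7, 0) = 0, max(-21.2, 0) = 0
Node u (S = 40.5): V_u = e^(−0.05)·[0.6017·22.6750 + 0.3983·0.0000] = 12.9780
Node d (S = 18): V_d = e^(−0.05)·[0.6017·0.0000 + 0.3983·0.0000] = 0.0000
Node 0 (S = 30): V_0 = e^(−0.05)·[0.6017·12.9780 + 0.3983·0.0000] = 7.4280

$7.43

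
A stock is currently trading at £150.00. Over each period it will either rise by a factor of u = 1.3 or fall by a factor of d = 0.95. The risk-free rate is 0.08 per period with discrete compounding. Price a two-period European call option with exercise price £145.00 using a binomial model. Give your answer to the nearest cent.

£28.95

Risk-neutral probability p = (1 + 0.08 − 0.95)/(1.3 − 0.95) = 0.1300/0.3500 = 0.3714
Terminal stock prices: S_uu = 253.5, S_ud = 185.2, S_dd = 135.4
Terminal payoffs (S − K): max(108.5, 0) = 108.5, max(40.25, 0) = 40.25, max(-9.625, 0) = 0
Node u (S = 195): V_u = 1/1.08·[0.3714·108.5000 + 0.6286·40.2500] = 60.7407
Node d (S = 142.5): V_d = 1/1.08·[0.3714·40.2500 + 0.6286·0.0000] = 13.8426
Node 0 (S = 150): V_0 = 1/1.08·[0.3714·60.7407 + 0.6286·13.8426] = 28.9462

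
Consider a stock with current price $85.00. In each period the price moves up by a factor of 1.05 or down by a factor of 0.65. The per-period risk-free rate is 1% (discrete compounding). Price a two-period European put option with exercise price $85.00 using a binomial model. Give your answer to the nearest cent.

Risk-neutral probability p = (1 + 0.01 − 0.65)/(1.05 − 0.65) = 0.3600/0.4000 = 0.9000
Terminal stock prices: S_uu = 93.71, S_ud = 58.01, S_dd = 35.91
Terminal payoffs (K − S): max(-8.713, 0) = 0, max(26.99, 0) = 26.99, max(49.09, 0) = 49.09
Node u (S = 89.25): V_u = 1/1.01·[0.9000·0.0000 + 0.1000·26.9875] = 2.6720
Node d (S = 55.25): V_d = 1/1.01·[0.9000·26.9875 + 0.1000·49.0875] = 28.9084
Node 0 (S = 85): V_0 = 1/1.01·[0.9000·2.6720 + 0.1000·28.9084] = 5.2432

$5.24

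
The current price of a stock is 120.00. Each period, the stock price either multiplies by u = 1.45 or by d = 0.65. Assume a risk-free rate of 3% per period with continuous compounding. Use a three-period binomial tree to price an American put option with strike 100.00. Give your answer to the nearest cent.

Risk-neutral probability p = (e^0.03 − 0.65)/(1.45 − 0.65) = 0.3805/0.8000 = 0.4756
Terminal stock prices: S_uuu = 365.8, S_uud = 164, S_udd = 73.52, S_ddd = 32.95
Terminal payoffs (K − S): max(-265.8, 0) = 0, max(-64, 0) = 0, max(26.48, 0) = 26.48, max(67.05, 0) = 67.05
Node uu (S = 252.3): continuation = e^(−0.03)·[0.4756·0.0000 + 0.5244·0.0000] = 0.0000; exercise value = 0.0000 ≤ continuation, so V_uu = 0.0000
Node ud (S = 113.1): continuation = e^(−0.03)·[0.4756·0.0000 + 0.5244·26.4850] = 13.4791; exercise value = 0.0000 ≤ continuation, so V_ud = 13.4791
Node dd (S = 50.7): continuation = e^(−0.03)·[0.4756·26.4850 + 0.5244·67.0450] = 46.3446; exercise value = 49.3000 > continuation, so V_dd = 49.3000 (exercise)
Node u (S = 174): continuation = e^(−0.03)·[0.4756·0.0000 + 0.5244·13.4791] = 6.8599; exercise value = 0.0000 ≤ continuation, so V_u = 6.8599
Node d (S = 78): continuation = e^(−0.03)·[0.4756·13.4791 + 0.5244·49.3000] = 31.3111; exercise value = 22.0000 ≤ continuation, so V_d = 31.3111
Node 0 (S = 120): continuation = e^(−0.03)·[0.4756·6.8599 + 0.5244·31.3111] = 19.1012; exercise value = 0.0000 ≤ continuation, so V_0 = 19.1012

19.10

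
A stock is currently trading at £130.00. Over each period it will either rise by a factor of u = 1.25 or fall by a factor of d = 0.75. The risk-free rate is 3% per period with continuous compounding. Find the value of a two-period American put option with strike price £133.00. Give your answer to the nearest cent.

Risk-neutral probability p = (e^0.03 − 0.75)/(1.25 − 0.75) = 0.2805/0.5000 = 0.5609
Terminal stock prices: S_uu = 203.1, S_ud = 121.9, S_dd = 73.12
Terminal payoffs (K − S): max(-70.12, 0) = 0, max(11.12, 0) = 11.12, max(59.88, 0) = 59.88
Node u (S = 162.5): continuation = e^(−0.03)·[0.5609·0.0000 + 0.4391·11.1250] = 4.7405; exercise value = 0.0000 ≤ continuation, so V_u = 4.7405
Node d (S = 97.5): continuation = e^(−0.03)·[0.5609·11.1250 + 0.4391·59.8750] = 31.5693; exercise value = 35.5000 > continuation, so V_d = 35.5000 (exercise)
Node 0 (S = 130): continuation = e^(−0.03)·[0.5609·4.7405 + 0.4391·35.5000] = 17.7075; exercise value = 3.0000 ≤ continuation, so V_0 = 17.7075

£17.71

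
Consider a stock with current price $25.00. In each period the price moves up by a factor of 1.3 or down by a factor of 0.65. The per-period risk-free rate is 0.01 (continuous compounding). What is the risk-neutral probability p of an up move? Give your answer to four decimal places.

p = 0.5539

Risk-neutral probability p = (e^0.01 − 0.65)/(1.3 − 0.65) = 0.3601/0.6500 = 0.5539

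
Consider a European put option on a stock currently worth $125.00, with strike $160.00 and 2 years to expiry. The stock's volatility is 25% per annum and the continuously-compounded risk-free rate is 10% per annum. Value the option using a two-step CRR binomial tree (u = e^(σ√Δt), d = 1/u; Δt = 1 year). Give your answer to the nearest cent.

$21.74

CRR parameters: u = e^(σ√Δt) = e^(0.25·√1) = 1.2840, d = 1/u = 0.7788
Per-period rate: rΔt = 0.1·1 = 0.1, so R = e^0.1 = 1.1052
Risk-neutral probability p = (e^0.1 − 0.7788)/(1.2840 − 0.7788) = 0.3264/0.5052 = 0.6460
Terminal stock prices: S_uu = 206.1, S_ud = 125, S_dd = 75.82
Terminal payoffs (K − S): max(-46.09, 0) = 0, max(35, 0) = 35, max(84.18, 0) = 84.18
Node u (S = 160.5): V_u = e^(−0.1)·[0.6460·0.0000 + 0.3540·35.0000] = 11.2112
Node d (S = 97.35): V_d = e^(−0.1)·[0.6460·35.0000 + 0.3540·84.1837] = 47.4239
Node 0 (S = 125): V_0 = e^(−0.1)·[0.6460·11.2112 + 0.3540·47.4239] = 21.7440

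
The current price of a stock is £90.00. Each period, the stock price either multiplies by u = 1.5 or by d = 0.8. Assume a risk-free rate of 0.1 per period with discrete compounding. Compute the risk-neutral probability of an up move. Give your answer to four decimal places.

Risk-neutral probability p = (1 + 0.1 − 0.8)/(1.5 − 0.8) = 0.3000/0.7000 = 0.4286

p = 0.4286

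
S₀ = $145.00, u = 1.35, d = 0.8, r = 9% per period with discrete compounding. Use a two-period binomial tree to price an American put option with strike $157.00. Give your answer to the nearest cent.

Risk-neutral probability p = (1 + 0.09 − 0.8)/(1.35 − 0.8) = 0.2900/0.5500 = 0.5273
Terminal stock prices: S_uu = 264.3, S_ud = 156.6, S_dd = 92.8
Terminal payoffs (K − S): max(-107.3, 0) = 0, max(0.4, 0) = 0.4, max(64.2, 0) = 64.2
Node u (S = 195.8): continuation = 1/1.09·[0.5273·0.0000 + 0.4727·0.4000] = 0.1735; exercise value = 0.0000 ≤ continuation, so V_u = 0.1735
Node d (S = 116): continuation = 1/1.09·[0.5273·0.4000 + 0.4727·64.2000] = 28.0367; exercise value = 41.0000 > continuation, so V_d = 41.0000 (exercise)
Node 0 (S = 145): continuation = 1/1.09·[0.5273·0.1735 + 0.4727·41.0000] = 17.8654; exercise value = 12.0000 ≤ continuation, so V_0 = 17.8654

$17.87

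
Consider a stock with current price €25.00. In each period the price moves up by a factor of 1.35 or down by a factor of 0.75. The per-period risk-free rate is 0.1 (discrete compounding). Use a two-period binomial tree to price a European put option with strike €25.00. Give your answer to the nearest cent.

€1.57

Risk-neutral probability p = (1 + 0.1 − 0.75)/(1.35 − 0.75) = 0.3500/0.6000 = 0.5833
Terminal stock prices: S_uu = 45.56, S_ud = 25.31, S_dd = 14.06
Terminal payoffs (K − S): max(-20.56, 0) = 0, max(-0.3125, 0) = 0, max(10.94, 0) = 10.94
Node u (S = 33.75): V_u = 1/1.1·[0.5833·0.0000 + 0.4167·0.0000] = 0.0000
Node d (S = 18.75): V_d = 1/1.1·[0.5833·0.0000 + 0.4167·10.9375] = 4.1430
Node 0 (S = 25): V_0 = 1/1.1·[0.5833·0.0000 + 0.4167·4.1430] = 1.5693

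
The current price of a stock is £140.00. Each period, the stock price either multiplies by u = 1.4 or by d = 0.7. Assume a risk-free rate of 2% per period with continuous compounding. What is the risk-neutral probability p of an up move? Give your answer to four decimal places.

Risk-neutral probability p = (e^0.02 − 0.7)/(1.4 − 0.7) = 0.3202/0.7000 = 0.4574

p = 0.4574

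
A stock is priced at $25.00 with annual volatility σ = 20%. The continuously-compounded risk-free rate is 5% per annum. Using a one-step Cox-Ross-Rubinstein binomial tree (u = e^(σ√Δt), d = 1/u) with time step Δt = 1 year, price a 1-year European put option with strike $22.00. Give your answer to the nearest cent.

$0.62

CRR parameters: u = e^(σ√Δt) = e^(0.2·√1) = 1.2214, d = 1/u = 0.8187
Per-period rate: rΔt = 0.05·1 = 0.05, so R = e^0.05 = 1.0513
Risk-neutral probability p = (e^0.05 − 0.8187)/(1.2214 − 0.8187) = 0.2325/0.4027 = 0.5775
Terminal stock prices: S_u = 30.54, S_d = 20.47
Terminal payoffs (K − S): max(-8.535, 0) = 0, max(1.532, 0) = 1.532
Node 0 (S = 25): V_0 = e^(−0.05)·[0.5775·0.0000 + 0.4225·1.5317] = 0.6156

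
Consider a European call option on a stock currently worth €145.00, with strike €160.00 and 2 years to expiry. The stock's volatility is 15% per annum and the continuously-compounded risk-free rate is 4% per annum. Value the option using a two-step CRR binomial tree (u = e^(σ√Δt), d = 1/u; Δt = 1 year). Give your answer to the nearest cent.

CRR parameters: u = e^(σ√Δt) = e^(0.15·√1) = 1.1618, d = 1/u = 0.8607
Per-period rate: rΔt = 0.04·1 = 0.04, so R = e^0.04 = 1.0408
Risk-neutral probability p = (e^0.04 − 0.8607)/(1.1618 − 0.8607) = 0.1801/0.3011 = 0.5981
Terminal stock prices: S_uu = 195.7, S_ud = 145, S_dd = 107.4
Terminal payoffs (S − K): max(35.73, 0) = 35.73, max(-15, 0) = 0, max(-52.58, 0) = 0
Node u (S = 168.5): V_u = e^(−0.04)·[0.5981·35.7295 + 0.4019·0.0000] = 20.5318
Node d (S = 124.8): V_d = e^(−0.04)·[0.5981·0.0000 + 0.4019·0.0000] = 0.0000
Node 0 (S = 145): V_0 = e^(−0.04)·[0.5981·20.5318 + 0.4019·0.0000] = 11.7985

€11.80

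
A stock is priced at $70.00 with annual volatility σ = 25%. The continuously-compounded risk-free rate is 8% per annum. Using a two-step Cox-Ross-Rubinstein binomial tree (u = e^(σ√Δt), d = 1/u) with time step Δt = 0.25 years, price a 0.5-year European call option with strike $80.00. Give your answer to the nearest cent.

$2.87

CRR parameters: u = e^(σ√Δt) = e^(0.25·√0.25) = 1.1331, d = 1/u = 0.8825
Per-period rate: rΔt = 0.08·0.25 = 0.02, so R = e^0.02 = 1.0202
Risk-neutral probability p = (e^0.02 − 0.8825)/(1.1331 − 0.8825) = 0.1377/0.2507 = 0.5494
Terminal stock prices: S_uu = 89.88, S_ud = 70, S_dd = 54.52
Terminal payoffs (S − K): max(9.882, 0) = 9.882, max(-10, 0) = 0, max(-25.48, 0) = 0
Node u (S = 79.32): V_u = e^(−0.02)·[0.5494·9.8818 + 0.4506·0.0000] = 5.3214
Node d (S = 61.77): V_d = e^(−0.02)·[0.5494·0.0000 + 0.4506·0.0000] = 0.0000
Node 0 (S = 70): V_0 = e^(−0.02)·[0.5494·5.3214 + 0.4506·0.0000] = 2.8656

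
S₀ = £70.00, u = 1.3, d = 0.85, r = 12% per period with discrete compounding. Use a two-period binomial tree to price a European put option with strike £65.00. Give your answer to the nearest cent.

£1.84

Risk-neutral probability p = (1 + 0.12 − 0.85)/(1.3 − 0.85) = 0.2700/0.4500 = 0.6000
Terminal stock prices: S_uu = 118.3, S_ud = 77.35, S_dd = 50.57
Terminal payoffs (K − S): max(-53.3, 0) = 0, max(-12.35, 0) = 0, max(14.43, 0) = 14.43
Node u (S = 91): V_u = 1/1.12·[0.6000·0.0000 + 0.4000·0.0000] = 0.0000
Node d (S = 59.5): V_d = 1/1.12·[0.6000·0.0000 + 0.4000·14.4250] = 5.1518
Node 0 (S = 70): V_0 = 1/1.12·[0.6000·0.0000 + 0.4000·5.1518] = 1.8399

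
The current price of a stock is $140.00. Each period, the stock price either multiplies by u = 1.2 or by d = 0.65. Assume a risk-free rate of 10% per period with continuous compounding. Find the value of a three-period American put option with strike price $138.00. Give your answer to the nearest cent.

Risk-neutral probability p = (e^0.1 − 0.65)/(1.2 − 0.65) = 0.4552/0.5500 = 0.8276
Terminal stock prices: S_uuu = 241.9, S_uud = 131, S_udd = 70.98, S_ddd = 38.45
Terminal payoffs (K − S): max(-103.9, 0) = 0, max(6.96, 0) = 6.96, max(67.02, 0) = 67.02, max(99.55, 0) = 99.55
Node uu (S = 201.6): continuation = e^(−0.1)·[0.8276·0.0000 + 0.1724·6.9600] = 1.0858; exercise value = 0.0000 ≤ continuation, so V_uu = 1.0858
Node ud (S = 109.2): continuation = e^(−0.1)·[0.8276·6.9600 + 0.1724·67.0200] = 15.6676; exercise value = 28.8000 > continuation, so V_ud = 28.8000 (exercise)
Node dd (S = 59.15): continuation = e^(−0.1)·[0.8276·67.0200 + 0.1724·99.5525] = 65.7176; exercise value = 78.8500 > continuation, so V_dd = 78.8500 (exercise)
Node u (S = 168): continuation = e^(−0.1)·[0.8276·1.0858 + 0.1724·28.8000] = 5.3062; exercise value = 0.0000 ≤ continuation, so V_u = 5.3062
Node d (S = 91): continuation = e^(−0.1)·[0.8276·28.8000 + 0.1724·78.8500] = 33.8676; exercise value = 47.0000 > continuation, so V_d = 47.0000 (exercise)
Node 0 (S = 140): continuation = e^(−0.1)·[0.8276·5.3062 + 0.1724·47.0000] = 11.3058; exercise value = 0.0000 ≤ continuation, so V_0 = 11.3058

$11.31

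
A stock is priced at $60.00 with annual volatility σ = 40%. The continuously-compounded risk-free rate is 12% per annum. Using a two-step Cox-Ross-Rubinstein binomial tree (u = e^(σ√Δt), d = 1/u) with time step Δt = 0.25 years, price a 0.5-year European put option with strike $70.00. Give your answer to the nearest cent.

CRR parameters: u = e^(σ√Δt) = e^(0.4·√0.25) = 1.2214, d = 1/u = 0.8187
Per-period rate: rΔt = 0.12·0.25 = 0.03, so R = e^0.03 = 1.0305
Risk-neutral probability p = (e^0.03 − 0.8187)/(1.2214 − 0.8187) = 0.2117/0.4027 = 0.5258
Terminal stock prices: S_uu = 89.51, S_ud = 60, S_dd = 40.22
Terminal payoffs (K − S): max(-19.51, 0) = 0, max(10, 0) = 10, max(29.78, 0) = 29.78
Node u (S = 73.28): V_u = e^(−0.03)·[0.5258·0.0000 + 0.4742·10.0000] = 4.6019
Node d (S = 49.12): V_d = e^(−0.03)·[0.5258·10.0000 + 0.4742·29.7808] = 18.8073
Node 0 (S = 60): V_0 = e^(−0.03)·[0.5258·4.6019 + 0.4742·18.8073] = 11.0031

$11.00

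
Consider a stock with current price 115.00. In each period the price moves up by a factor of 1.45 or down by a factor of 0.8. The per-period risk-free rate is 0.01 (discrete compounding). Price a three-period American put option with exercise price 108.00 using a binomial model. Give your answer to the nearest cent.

Risk-neutral probability p = (1 + 0.01 − 0.8)/(1.45 − 0.8) = 0.2100/0.6500 = 0.3231
Terminal stock prices: S_uuu = 350.6, S_uud = 193.4, S_udd = 106.7, S_ddd = 58.88
Terminal payoffs (K − S): max(-242.6, 0) = 0, max(-85.43, 0) = 0, max(1.28, 0) = 1.28, max(49.12, 0) = 49.12
Node uu (S = 241.8): continuation = 1/1.01·[0.3231·0.0000 + 0.6769·0.0000] = 0.0000; exercise value = 0.0000 ≤ continuation, so V_uu = 0.0000
Node ud (S = 133.4): continuation = 1/1.01·[0.3231·0.0000 + 0.6769·1.2800] = 0.8579; exercise value = 0.0000 ≤ continuation, so V_ud = 0.8579
Node dd (S = 73.6): continuation = 1/1.01·[0.3231·1.2800 + 0.6769·49.1200] = 33.3307; exercise value = 34.4000 > continuation, so V_dd = 34.4000 (exercise)
Node u (S = 166.8): continuation = 1/1.01·[0.3231·0.0000 + 0.6769·0.8579] = 0.5750; exercise value = 0.0000 ≤ continuation, so V_u = 0.5750
Node d (S = 92): continuation = 1/1.01·[0.3231·0.8579 + 0.6769·34.4000] = 23.3300; exercise value = 16.0000 ≤ continuation, so V_d = 23.3300
Node 0 (S = 115): continuation = 1/1.01·[0.3231·0.5750 + 0.6769·23.3300] = 15.8202; exercise value = 0.0000 ≤ continuation, so V_0 = 15.8202

15.82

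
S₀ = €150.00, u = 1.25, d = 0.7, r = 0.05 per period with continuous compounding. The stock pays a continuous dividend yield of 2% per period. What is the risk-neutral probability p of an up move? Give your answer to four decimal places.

p = 0.6008

Per-period risk-free factor R = e^0.05 = 1.0513; dividend-adjusted growth = e^(0.05−0.02) = 1.0305.
Risk-neutral probability p = (1.0305 − 0.7)/(1.25 − 0.7) = 0.3305/0.5500 = 0.6008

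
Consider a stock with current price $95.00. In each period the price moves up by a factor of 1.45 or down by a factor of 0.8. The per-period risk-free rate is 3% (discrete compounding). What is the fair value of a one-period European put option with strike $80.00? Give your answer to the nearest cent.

$2.51

Risk-neutral probability p = (1 + 0.03 − 0.8)/(1.45 − 0.8) = 0.2300/0.6500 = 0.3538
Terminal stock prices: S_u = 137.8, S_d = 76
Terminal payoffs (K − S): max(-57.75, 0) = 0, max(4, 0) = 4
Node 0 (S = 95): V_0 = 1/1.03·[0.3538·0.0000 + 0.6462·4.0000] = 2.5093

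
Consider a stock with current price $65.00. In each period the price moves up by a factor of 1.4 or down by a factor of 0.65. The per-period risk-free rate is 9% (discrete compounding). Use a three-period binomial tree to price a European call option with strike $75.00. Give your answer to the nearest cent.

Risk-neutral probability p = (1 + 0.09 − 0.65)/(1.4 − 0.65) = 0.4400/0.7500 = 0.5867
Terminal stock prices: S_uuu = 178.4, S_uud = 82.81, S_udd = 38.45, S_ddd = 17.85
Terminal payoffs (S − K): max(103.4, 0) = 103.4, max(7.81, 0) = 7.81, max(-36.55, 0) = 0, max(-57.15, 0) = 0
Node uu (S = 127.4): V_uu = 1/1.09·[0.5867·103.3600 + 0.4133·7.8100] = 58.5927
Node ud (S = 59.15): V_ud = 1/1.09·[0.5867·7.8100 + 0.4133·0.0000] = 4.2035
Node dd (S = 27.46): V_dd = 1/1.09·[0.5867·0.0000 + 0.4133·0.0000] = 0.0000
Node u (S = 91): V_u = 1/1.09·[0.5867·58.5927 + 0.4133·4.2035] = 33.1301
Node d (S = 42.25): V_d = 1/1.09·[0.5867·4.2035 + 0.4133·0.0000] = 2.2625
Node 0 (S = 65): V_0 = 1/1.09·[0.5867·33.1301 + 0.4133·2.2625] = 18.6894

$18.69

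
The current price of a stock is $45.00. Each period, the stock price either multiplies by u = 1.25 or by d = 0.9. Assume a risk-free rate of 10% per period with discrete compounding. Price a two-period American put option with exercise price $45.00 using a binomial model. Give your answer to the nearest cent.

$1.75

Risk-neutral probability p = (1 + 0.1 − 0.9)/(1.25 − 0.9) = 0.2000/0.3500 = 0.5714
Terminal stock prices: S_uu = 70.31, S_ud = 50.62, S_dd = 36.45
Terminal payoffs (K − S): max(-25.31, 0) = 0, max(-5.625, 0) = 0, max(8.55, 0) = 8.55
Node u (S = 56.25): continuation = 1/1.1·[0.5714·0.0000 + 0.4286·0.0000] = 0.0000; exercise value = 0.0000 ≤ continuation, so V_u = 0.0000
Node d (S = 40.5): continuation = 1/1.1·[0.5714·0.0000 + 0.4286·8.5500] = 3.3312; exercise value = 4.5000 > continuation, so V_d = 4.5000 (exercise)
Node 0 (S = 45): continuation = 1/1.1·[0.5714·0.0000 + 0.4286·4.5000] = 1.7532; exercise value = 0.0000 ≤ continuation, so V_0 = 1.7532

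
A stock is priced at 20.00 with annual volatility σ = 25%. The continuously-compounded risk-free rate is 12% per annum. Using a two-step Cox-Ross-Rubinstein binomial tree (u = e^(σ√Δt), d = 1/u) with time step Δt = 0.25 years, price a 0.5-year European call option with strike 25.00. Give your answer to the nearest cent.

CRR parameters: u = e^(σ√Δt) = e^(0.25·√0.25) = 1.1331, d = 1/u = 0.8825
Per-period rate: rΔt = 0.12·0.25 = 0.03, so R = e^0.03 = 1.0305
Risk-neutral probability p = (e^0.03 − 0.8825)/(1.1331 − 0.8825) = 0.1480/0.2507 = 0.5903
Terminal stock prices: S_uu = 25.68, S_ud = 20, S_dd = 15.58
Terminal payoffs (S − K): max(0.6805, 0) = 0.6805, max(-5, 0) = 0, max(-9.424, 0) = 0
Node u (S = 22.66): V_u = e^(−0.03)·[0.5903·0.6805 + 0.4097·0.0000] = 0.3898
Node d (S = 17.65): V_d = e^(−0.03)·[0.5903·0.0000 + 0.4097·0.0000] = 0.0000
Node 0 (S = 20): V_0 = e^(−0.03)·[0.5903·0.3898 + 0.4097·0.0000] = 0.2233

0.22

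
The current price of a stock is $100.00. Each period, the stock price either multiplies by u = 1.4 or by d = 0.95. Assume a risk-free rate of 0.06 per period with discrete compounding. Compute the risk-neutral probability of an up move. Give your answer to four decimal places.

Risk-neutral probability p = (1 + 0.06 − 0.95)/(1.4 − 0.95) = 0.1100/0.4500 = 0.2444

p = 0.2444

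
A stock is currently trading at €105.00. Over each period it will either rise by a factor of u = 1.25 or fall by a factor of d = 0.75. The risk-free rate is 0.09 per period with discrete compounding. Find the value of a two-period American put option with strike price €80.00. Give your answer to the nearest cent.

€1.80

Risk-neutral probability p = (1 + 0.09 − 0.75)/(1.25 − 0.75) = 0.3400/0.5000 = 0.6800
Terminal stock prices: S_uu = 164.1, S_ud = 98.44, S_dd = 59.06
Terminal payoffs (K − S): max(-84.06, 0) = 0, max(-18.44, 0) = 0, max(20.94, 0) = 20.94
Node u (S = 131.2): continuation = 1/1.09·[0.6800·0.0000 + 0.3200·0.0000] = 0.0000; exercise value = 0.0000 ≤ continuation, so V_u = 0.0000
Node d (S = 78.75): continuation = 1/1.09·[0.6800·0.0000 + 0.3200·20.9375] = 6.1468; exercise value = 1.2500 ≤ continuation, so V_d = 6.1468
Node 0 (S = 105): continuation = 1/1.09·[0.6800·0.0000 + 0.3200·6.1468] = 1.8046; exercise value = 0.0000 ≤ continuation, so V_0 = 1.8046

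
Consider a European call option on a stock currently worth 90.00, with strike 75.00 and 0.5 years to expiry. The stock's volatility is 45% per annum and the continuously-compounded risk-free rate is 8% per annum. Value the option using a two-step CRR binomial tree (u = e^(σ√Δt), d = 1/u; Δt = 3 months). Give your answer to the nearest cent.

CRR parameters: u = e^(σ√Δt) = e^(0.45·√0.25) = 1.2523, d = 1/u = 0.7985
Per-period rate: rΔt = 0.08·0.25 = 0.02, so R = e^0.02 = 1.0202
Risk-neutral probability p = (e^0.02 − 0.7985)/(1.2523 − 0.7985) = 0.2217/0.4538 = 0.4885
Terminal stock prices: S_uu = 141.1, S_ud = 90, S_dd = 57.39
Terminal payoffs (S − K): max(66.15, 0) = 66.15, max(15, 0) = 15, max(-17.61, 0) = 0
Node u (S = 112.7): V_u = e^(−0.02)·[0.4885·66.1481 + 0.5115·15.0000] = 39.1941
Node d (S = 71.87): V_d = e^(−0.02)·[0.4885·15.0000 + 0.5115·0.0000] = 7.1824
Node 0 (S = 90): V_0 = e^(−0.02)·[0.4885·39.1941 + 0.5115·7.1824] = 22.3683

22.37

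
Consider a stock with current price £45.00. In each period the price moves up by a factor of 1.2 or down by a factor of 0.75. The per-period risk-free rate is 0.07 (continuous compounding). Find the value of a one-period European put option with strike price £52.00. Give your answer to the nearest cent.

Risk-neutral probability p = (e^0.07 − 0.75)/(1.2 − 0.75) = 0.3225/0.4500 = 0.7167
Terminal stock prices: S_u = 54, S_d = 33.75
Terminal payoffs (K − S): max(-2, 0) = 0, max(18.25, 0) = 18.25
Node 0 (S = 45): V_0 = e^(−0.07)·[0.7167·0.0000 + 0.2833·18.2500] = 4.8209

£4.82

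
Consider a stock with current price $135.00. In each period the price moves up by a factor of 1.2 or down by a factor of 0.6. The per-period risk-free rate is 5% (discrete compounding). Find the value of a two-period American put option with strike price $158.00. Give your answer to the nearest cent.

$28.67

Risk-neutral probability p = (1 + 0.05 − 0.6)/(1.2 − 0.6) = 0.4500/0.6000 = 0.7500
Terminal stock prices: S_uu = 194.4, S_ud = 97.2, S_dd = 48.6
Terminal payoffs (K − S): max(-36.4, 0) = 0, max(60.8, 0) = 60.8, max(109.4, 0) = 109.4
Node u (S = 162): continuation = 1/1.05·[0.7500·0.0000 + 0.2500·60.8000] = 14.4762; exercise value = 0.0000 ≤ continuation, so V_u = 14.4762
Node d (S = 81): continuation = 1/1.05·[0.7500·60.8000 + 0.2500·109.4000] = 69.4762; exercise value = 77.0000 > continuation, so V_d = 77.0000 (exercise)
Node 0 (S = 135): continuation = 1/1.05·[0.7500·14.4762 + 0.2500·77.0000] = 28.6735; exercise value = 23.0000 ≤ continuation, so V_0 = 28.6735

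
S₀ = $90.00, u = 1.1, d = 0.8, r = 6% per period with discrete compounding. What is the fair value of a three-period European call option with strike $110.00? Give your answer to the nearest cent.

$5.35

Risk-neutral probability p = (1 + 0.06 − 0.8)/(1.1 − 0.8) = 0.2600/0.3000 = 0.8667
Terminal stock prices: S_uuu = 119.8, S_uud = 87.12, S_udd = 63.36, S_ddd = 46.08
Terminal payoffs (S − K): max(9.79, 0) = 9.79, max(-22.88, 0) = 0, max(-46.64, 0) = 0, max(-63.92, 0) = 0
Node uu (S = 108.9): V_uu = 1/1.06·[0.8667·9.7900 + 0.1333·0.0000] = 8.0044
Node ud (S = 79.2): V_ud = 1/1.06·[0.8667·0.0000 + 0.1333·0.0000] = 0.0000
Node dd (S = 57.6): V_dd = 1/1.06·[0.8667·0.0000 + 0.1333·0.0000] = 0.0000
Node u (S = 99): V_u = 1/1.06·[0.8667·8.0044 + 0.1333·0.0000] = 6.5445
Node d (S = 72): V_d = 1/1.06·[0.8667·0.0000 + 0.1333·0.0000] = 0.0000
Node 0 (S = 90): V_0 = 1/1.06·[0.8667·6.5445 + 0.1333·0.0000] = 5.3508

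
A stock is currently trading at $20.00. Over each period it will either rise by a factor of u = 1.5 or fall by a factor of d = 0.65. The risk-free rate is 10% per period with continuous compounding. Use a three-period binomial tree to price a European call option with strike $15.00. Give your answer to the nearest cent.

Risk-neutral probability p = (e^0.1 − 0.65)/(1.5 − 0.65) = 0.4552/0.8500 = 0.5355
Terminal stock prices: S_uuu = 67.5, S_uud = 29.25, S_udd = 12.68, S_ddd = 5.492
Terminal payoffs (S − K): max(52.5, 0) = 52.5, max(14.25, 0) = 14.25, max(-2.325, 0) = 0, max(-9.508, 0) = 0
Node uu (S = 45): V_uu = e^(−0.1)·[0.5355·52.5000 + 0.4645·14.2500] = 31.4274
Node ud (S = 19.5): V_ud = e^(−0.1)·[0.5355·14.2500 + 0.4645·0.0000] = 6.9046
Node dd (S = 8.45): V_dd = e^(−0.1)·[0.5355·0.0000 + 0.4645·0.0000] = 0.0000
Node u (S = 30): V_u = e^(−0.1)·[0.5355·31.4274 + 0.4645·6.9046] = 18.1298
Node d (S = 13): V_d = e^(−0.1)·[0.5355·6.9046 + 0.4645·0.0000] = 3.3455
Node 0 (S = 20): V_0 = e^(−0.1)·[0.5355·18.1298 + 0.4645·3.3455] = 10.1907

$10.19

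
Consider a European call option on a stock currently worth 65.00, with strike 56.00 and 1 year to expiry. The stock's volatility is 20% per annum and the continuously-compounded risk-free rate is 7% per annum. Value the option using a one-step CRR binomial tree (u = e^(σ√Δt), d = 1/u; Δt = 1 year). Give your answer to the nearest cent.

CRR parameters: u = e^(σ√Δt) = e^(0.2·√1) = 1.2214, d = 1/u = 0.8187
Per-period rate: rΔt = 0.07·1 = 0.07, so R = e^0.07 = 1.0725
Risk-neutral probability p = (e^0.07 − 0.8187)/(1.2214 − 0.8187) = 0.2538/0.4027 = 0.6302
Terminal stock prices: S_u = 79.39, S_d = 53.22
Terminal payoffs (S − K): max(23.39, 0) = 23.39, max(-2.783, 0) = 0
Node 0 (S = 65): V_0 = e^(−0.07)·[0.6302·23.3912 + 0.3698·0.0000] = 13.7453

13.75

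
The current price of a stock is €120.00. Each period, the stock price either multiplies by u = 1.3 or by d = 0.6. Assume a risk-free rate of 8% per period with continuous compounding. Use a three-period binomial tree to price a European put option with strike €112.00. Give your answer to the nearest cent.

Risk-neutral probability p = (e^0.08 − 0.6)/(1.3 − 0.6) = 0.4833/0.7000 = 0.6904
Terminal stock prices: S_uuu = 263.6, S_uud = 121.7, S_udd = 56.16, S_ddd = 25.92
Terminal payoffs (K − S): max(-151.6, 0) = 0, max(-9.68, 0) = 0, max(55.84, 0) = 55.84, max(86.08, 0) = 86.08
Node uu (S = 202.8): V_uu = e^(−0.08)·[0.6904·0.0000 + 0.3096·0.0000] = 0.0000
Node ud (S = 93.6): V_ud = e^(−0.08)·[0.6904·0.0000 + 0.3096·55.8400] = 15.9584
Node dd (S = 43.2): V_dd = e^(−0.08)·[0.6904·55.8400 + 0.3096·86.0800] = 60.1890
Node u (S = 156): V_u = e^(−0.08)·[0.6904·0.0000 + 0.3096·15.9584] = 4.5607
Node d (S = 72): V_d = e^(−0.08)·[0.6904·15.9584 + 0.3096·60.1890] = 27.3720
Node 0 (S = 120): V_0 = e^(−0.08)·[0.6904·4.5607 + 0.3096·27.3720] = 10.7292

€10.73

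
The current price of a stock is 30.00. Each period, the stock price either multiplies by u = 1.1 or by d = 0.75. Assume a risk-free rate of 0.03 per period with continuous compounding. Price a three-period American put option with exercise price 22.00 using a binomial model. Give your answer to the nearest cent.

Risk-neutral probability p = (e^0.03 − 0.75)/(1.1 − 0.75) = 0.2805/0.3500 = 0.8013
Terminal stock prices: S_uuu = 39.93, S_uud = 27.23, S_udd = 18.56, S_ddd = 12.66
Terminal payoffs (K − S): max(-17.93, 0) = 0, max(-5.225, 0) = 0, max(3.438, 0) = 3.438, max(9.344, 0) = 9.344
Node uu (S = 36.3): continuation = e^(−0.03)·[0.8013·0.0000 + 0.1987·0.0000] = 0.0000; exercise value = 0.0000 ≤ continuation, so V_uu = 0.0000
Node ud (S = 24.75): continuation = e^(−0.03)·[0.8013·0.0000 + 0.1987·3.4375] = 0.6628; exercise value = 0.0000 ≤ continuation, so V_ud = 0.6628
Node dd (S = 16.88): continuation = e^(−0.03)·[0.8013·3.4375 + 0.1987·9.3438] = 4.4748; exercise value = 5.1250 > continuation, so V_dd = 5.1250 (exercise)
Node u (S = 33): continuation = e^(−0.03)·[0.8013·0.0000 + 0.1987·0.6628] = 0.1278; exercise value = 0.0000 ≤ continuation, so V_u = 0.1278
Node d (S = 22.5): continuation = e^(−0.03)·[0.8013·0.6628 + 0.1987·5.1250] = 1.5037; exercise value = 0.0000 ≤ continuation, so V_d = 1.5037
Node 0 (S = 30): continuation = e^(−0.03)·[0.8013·0.1278 + 0.1987·1.5037] = 0.3893; exercise value = 0.0000 ≤ continuation, so V_0 = 0.3893

0.39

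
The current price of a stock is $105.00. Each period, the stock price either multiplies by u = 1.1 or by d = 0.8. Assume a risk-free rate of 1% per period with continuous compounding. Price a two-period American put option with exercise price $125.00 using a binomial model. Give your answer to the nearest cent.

Risk-neutral probability p = (e^0.01 − 0.8)/(1.1 − 0.8) = 0.2101/0.3000 = 0.7002
Terminal stock prices: S_uu = 127.1, S_ud = 92.4, S_dd = 67.2
Terminal payoffs (K − S): max(-2.05, 0) = 0, max(32.6, 0) = 32.6, max(57.8, 0) = 57.8
Node u (S = 115.5): continuation = e^(−0.01)·[0.7002·0.0000 + 0.2998·32.6000] = 9.6773; exercise value = 9.5000 ≤ continuation, so V_u = 9.6773
Node d (S = 84): continuation = e^(−0.01)·[0.7002·32.6000 + 0.2998·57.8000] = 39.7562; exercise value = 41.0000 > continuation, so V_d = 41.0000 (exercise)
Node 0 (S = 105): continuation = e^(−0.01)·[0.7002·9.6773 + 0.2998·41.0000] = 18.8791; exercise value = 20.0000 > continuation, so V_0 = 20.0000 (exercise)

$20.00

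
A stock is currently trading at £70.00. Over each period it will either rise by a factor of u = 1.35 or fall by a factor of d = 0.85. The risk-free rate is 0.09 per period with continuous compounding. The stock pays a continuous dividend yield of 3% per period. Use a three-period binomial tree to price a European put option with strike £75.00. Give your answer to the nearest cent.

Per-period risk-free factor R = e^0.09 = 1.0942; dividend-adjusted growth = e^(0.09−0.03) = 1.0618.
Risk-neutral probability p = (1.0618 − 0.85)/(1.35 − 0.85) = 0.2118/0.5000 = 0.4237
Terminal stock prices: S_uuu = 172.2, S_uud = 108.4, S_udd = 68.28, S_ddd = 42.99
Terminal payoffs (K − S): max(-97.23, 0) = 0, max(-33.44, 0) = 0, max(6.724, 0) = 6.724, max(32.01, 0) = 32.01
Node uu (S = 127.6): V_uu = e^(−0.09)·[0.4237·0.0000 + 0.5763·0.0000] = 0.0000
Node ud (S = 80.33): V_ud = e^(−0.09)·[0.4237·0.0000 + 0.5763·6.7238] = 3.5416
Node dd (S = 50.57): V_dd = e^(−0.09)·[0.4237·6.7238 + 0.5763·32.0113] = 19.4646
Node u (S = 94.5): V_u = e^(−0.09)·[0.4237·0.0000 + 0.5763·3.5416] = 1.8654
Node d (S = 59.5): V_d = e^(−0.09)·[0.4237·3.5416 + 0.5763·19.4646] = 11.6238
Node 0 (S = 70): V_0 = e^(−0.09)·[0.4237·1.8654 + 0.5763·11.6238] = 6.8448

£6.84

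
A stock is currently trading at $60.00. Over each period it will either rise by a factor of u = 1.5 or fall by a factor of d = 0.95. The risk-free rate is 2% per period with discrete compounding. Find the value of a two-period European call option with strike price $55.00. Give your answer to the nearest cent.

$7.76

Risk-neutral probability p = (1 + 0.02 − 0.95)/(1.5 − 0.95) = 0.0700/0.5500 = 0.1273
Terminal stock prices: S_uu = 135, S_ud = 85.5, S_dd = 54.15
Terminal payoffs (S − K): max(80, 0) = 80, max(30.5, 0) = 30.5, max(-0.85, 0) = 0
Node u (S = 90): V_u = 1/1.02·[0.1273·80.0000 + 0.8727·30.5000] = 36.0784
Node d (S = 57): V_d = 1/1.02·[0.1273·30.5000 + 0.8727·0.0000] = 3.8057
Node 0 (S = 60): V_0 = 1/1.02·[0.1273·36.0784 + 0.8727·3.8057] = 7.7580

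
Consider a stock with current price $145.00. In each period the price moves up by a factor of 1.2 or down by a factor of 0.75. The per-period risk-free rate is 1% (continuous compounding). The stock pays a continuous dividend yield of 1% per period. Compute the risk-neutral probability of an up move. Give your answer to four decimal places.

Per-period risk-free factor R = e^0.01 = 1.0101; dividend-adjusted growth = e^(0.01−0.01) = 1.0000.
Risk-neutral probability p = (1.0000 − 0.75)/(1.2 − 0.75) = 0.2500/0.4500 = 0.5556

p = 0.5556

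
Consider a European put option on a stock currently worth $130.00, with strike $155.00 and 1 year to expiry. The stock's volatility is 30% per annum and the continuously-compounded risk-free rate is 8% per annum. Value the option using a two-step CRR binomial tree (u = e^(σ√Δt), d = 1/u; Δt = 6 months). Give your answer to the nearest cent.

CRR parameters: u = e^(σ√Δt) = e^(0.3·√0.5) = 1.2363, d = 1/u = 0.8089
Per-period rate: rΔt = 0.08·0.5 = 0.04, so R = e^0.04 = 1.0408
Risk-neutral probability p = (e^0.04 − 0.8089)/(1.2363 − 0.8089) = 0.2320/0.4275 = 0.5426
Terminal stock prices: S_uu = 198.7, S_ud = 130, S_dd = 85.05
Terminal payoffs (K − S): max(-43.7, 0) = 0, max(25, 0) = 25, max(69.95, 0) = 69.95
Node u (S = 160.7): V_u = e^(−0.04)·[0.5426·0.0000 + 0.4574·25.0000] = 10.9857
Node d (S = 105.2): V_d = e^(−0.04)·[0.5426·25.0000 + 0.4574·69.9474] = 43.7708
Node 0 (S = 130): V_0 = e^(−0.04)·[0.5426·10.9857 + 0.4574·43.7708] = 24.9616

$24.96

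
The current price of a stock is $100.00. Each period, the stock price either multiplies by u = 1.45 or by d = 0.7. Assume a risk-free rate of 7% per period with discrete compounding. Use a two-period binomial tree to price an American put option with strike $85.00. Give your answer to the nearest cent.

$8.07

Risk-neutral probability p = (1 + 0.07 − 0.7)/(1.45 − 0.7) = 0.3700/0.7500 = 0.4933
Terminal stock prices: S_uu = 210.2, S_ud = 101.5, S_dd = 49
Terminal payoffs (K − S): max(-125.2, 0) = 0, max(-16.5, 0) = 0, max(36, 0) = 36
Node u (S = 145): continuation = 1/1.07·[0.4933·0.0000 + 0.5067·0.0000] = 0.0000; exercise value = 0.0000 ≤ continuation, so V_u = 0.0000
Node d (S = 70): continuation = 1/1.07·[0.4933·0.0000 + 0.5067·36.0000] = 17.0467; exercise value = 15.0000 ≤ continuation, so V_d = 17.0467
Node 0 (S = 100): continuation = 1/1.07·[0.4933·0.0000 + 0.5067·17.0467] = 8.0720; exercise value = 0.0000 ≤ continuation, so V_0 = 8.0720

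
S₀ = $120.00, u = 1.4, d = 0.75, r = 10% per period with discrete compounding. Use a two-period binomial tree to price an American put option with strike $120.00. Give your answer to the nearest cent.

$12.59

Risk-neutral probability p = (1 + 0.1 − 0.75)/(1.4 − 0.75) = 0.3500/0.6500 = 0.5385
Terminal stock prices: S_uu = 235.2, S_ud = 126, S_dd = 67.5
Terminal payoffs (K − S): max(-115.2, 0) = 0, max(-6, 0) = 0, max(52.5, 0) = 52.5
Node u (S = 168): continuation = 1/1.1·[0.5385·0.0000 + 0.4615·0.0000] = 0.0000; exercise value = 0.0000 ≤ continuation, so V_u = 0.0000
Node d (S = 90): continuation = 1/1.1·[0.5385·0.0000 + 0.4615·52.5000] = 22.0280; exercise value = 30.0000 > continuation, so V_d = 30.0000 (exercise)
Node 0 (S = 120): continuation = 1/1.1·[0.5385·0.0000 + 0.4615·30.0000] = 12.5874; exercise value = 0.0000 ≤ continuation, so V_0 = 12.5874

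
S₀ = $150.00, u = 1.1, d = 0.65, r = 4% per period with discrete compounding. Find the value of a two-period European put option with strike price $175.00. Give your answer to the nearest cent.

$16.31

Risk-neutral probability p = (1 + 0.04 − 0.65)/(1.1 − 0.65) = 0.3900/0.4500 = 0.8667
Terminal stock prices: S_uu = 181.5, S_ud = 107.2, S_dd = 63.38
Terminal payoffs (K − S): max(-6.5, 0) = 0, max(67.75, 0) = 67.75, max(111.6, 0) = 111.6
Node u (S = 165): V_u = 1/1.04·[0.8667·0.0000 + 0.1333·67.7500] = 8.6859
Node d (S = 97.5): V_d = 1/1.04·[0.8667·67.7500 + 0.1333·111.6250] = 70.7692
Node 0 (S = 150): V_0 = 1/1.04·[0.8667·8.6859 + 0.1333·70.7692] = 16.3112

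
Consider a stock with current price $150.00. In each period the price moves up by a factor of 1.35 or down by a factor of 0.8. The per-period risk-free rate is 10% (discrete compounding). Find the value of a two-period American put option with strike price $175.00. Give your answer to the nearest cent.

Risk-neutral probability p = (1 + 0.1 − 0.8)/(1.35 − 0.8) = 0.3000/0.5500 = 0.5455
Terminal stock prices: S_uu = 273.4, S_ud = 162, S_dd = 96
Terminal payoffs (K − S): max(-98.38, 0) = 0, max(13, 0) = 13, max(79, 0) = 79
Node u (S = 202.5): continuation = 1/1.1·[0.5455·0.0000 + 0.4545·13.0000] = 5.3719; exercise value = 0.0000 ≤ continuation, so V_u = 5.3719
Node d (S = 120): continuation = 1/1.1·[0.5455·13.0000 + 0.4545·79.0000] = 39.0909; exercise value = 55.0000 > continuation, so V_d = 55.0000 (exercise)
Node 0 (S = 150): continuation = 1/1.1·[0.5455·5.3719 + 0.4545·55.0000] = 25.3910; exercise value = 25.0000 ≤ continuation, so V_0 = 25.3910

$25.39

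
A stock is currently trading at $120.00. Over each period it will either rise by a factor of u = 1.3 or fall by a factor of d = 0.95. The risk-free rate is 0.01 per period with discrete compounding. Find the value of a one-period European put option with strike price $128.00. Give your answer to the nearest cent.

Risk-neutral probability p = (1 + 0.01 − 0.95)/(1.3 − 0.95) = 0.0600/0.3500 = 0.1714
Terminal stock prices: S_u = 156, S_d = 114
Terminal payoffs (K − S): max(-28, 0) = 0, max(14, 0) = 14
Node 0 (S = 120): V_0 = 1/1.01·[0.1714·0.0000 + 0.8286·14.0000] = 11.4851

$11.49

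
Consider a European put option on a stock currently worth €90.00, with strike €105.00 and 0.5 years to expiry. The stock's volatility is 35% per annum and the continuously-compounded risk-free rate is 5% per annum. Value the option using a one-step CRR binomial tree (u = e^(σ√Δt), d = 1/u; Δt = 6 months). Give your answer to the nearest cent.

€17.31

CRR parameters: u = e^(σ√Δt) = e^(0.35·√0.5) = 1.2808, d = 1/u = 0.7808
Per-period rate: rΔt = 0.05·0.5 = 0.025, so R = e^0.025 = 1.0253
Risk-neutral probability p = (e^0.025 − 0.7808)/(1.2808 − 0.7808) = 0.2446/0.5000 = 0.4891
Terminal stock prices: S_u = 115.3, S_d = 70.27
Terminal payoffs (K − S): max(-10.27, 0) = 0, max(34.73, 0) = 34.73
Node 0 (S = 90): V_0 = e^(−0.025)·[0.4891·0.0000 + 0.5109·34.7316] = 17.3073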